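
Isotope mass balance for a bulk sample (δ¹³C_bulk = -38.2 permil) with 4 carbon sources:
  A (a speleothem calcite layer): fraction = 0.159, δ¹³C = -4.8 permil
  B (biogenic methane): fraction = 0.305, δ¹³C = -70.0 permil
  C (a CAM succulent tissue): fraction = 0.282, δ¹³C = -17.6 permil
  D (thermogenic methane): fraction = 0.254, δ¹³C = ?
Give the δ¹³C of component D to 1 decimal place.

Isotope mass balance: δ_bulk = Σ fᵢ·δᵢ.
-38.2 = 0.159×(-4.8) + 0.305×(-70.0) + 0.282×(-17.6) + 0.254×δ_D
0.254·δ_D = -38.2 − (-27.076) = -11.124
δ_D = -11.124 / 0.254 = -43.79 permil

-43.8 permil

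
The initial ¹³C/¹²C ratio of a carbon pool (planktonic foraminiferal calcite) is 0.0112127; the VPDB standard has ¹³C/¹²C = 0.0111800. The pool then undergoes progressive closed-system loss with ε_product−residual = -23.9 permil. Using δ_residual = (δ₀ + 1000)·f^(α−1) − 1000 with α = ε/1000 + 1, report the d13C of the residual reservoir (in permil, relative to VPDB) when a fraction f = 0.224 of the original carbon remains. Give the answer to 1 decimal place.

δ₀ = (0.0112127/0.0111800 − 1)×1000 = (1.002925 − 1)×1000 = 2.925 permil
α − 1 = ε/1000 = -0.0239
f^(α−1) = 0.224^(-0.0239) = 1.036404
δ_res = (2.925 + 1000) × 1.036404 − 1000 = 1039.435 − 1000 = 39.44 permil

39.4 permil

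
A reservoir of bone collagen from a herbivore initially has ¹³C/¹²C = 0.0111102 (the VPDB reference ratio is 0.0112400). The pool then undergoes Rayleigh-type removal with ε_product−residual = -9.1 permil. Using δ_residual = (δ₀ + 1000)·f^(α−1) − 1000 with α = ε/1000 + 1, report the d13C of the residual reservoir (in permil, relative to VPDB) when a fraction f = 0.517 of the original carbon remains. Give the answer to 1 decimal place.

-5.6 permil

δ₀ = (0.0111102/0.0112400 − 1)×1000 = (0.988452 − 1)×1000 = -11.548 permil
α − 1 = ε/1000 = -0.0091
f^(α−1) = 0.517^(-0.0091) = 1.006021
δ_res = (-11.548 + 1000) × 1.006021 − 1000 = 994.404 − 1000 = -5.60 permil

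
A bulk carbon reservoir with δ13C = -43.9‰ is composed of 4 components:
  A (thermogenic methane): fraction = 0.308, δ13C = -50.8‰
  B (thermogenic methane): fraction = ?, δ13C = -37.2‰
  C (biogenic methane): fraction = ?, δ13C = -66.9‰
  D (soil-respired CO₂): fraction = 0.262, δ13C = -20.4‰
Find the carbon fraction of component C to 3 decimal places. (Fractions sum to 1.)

0.233

Let f_C and f_B be the unknown fractions; fractions sum to 1 so f_C + f_B = 0.430.
Mass balance: Σ fᵢ·δᵢ = δ_bulk ⇒ f_C·(-66.9) + f_B·(-37.2) = -43.9 − (-20.991) = -22.909
Substitute f_B = 0.430 − f_C:
f_C·(-66.9 − -37.2) = -22.909 − 0.430×(-37.2) = -6.913
f_C = -6.913 / -29.7 = 0.2328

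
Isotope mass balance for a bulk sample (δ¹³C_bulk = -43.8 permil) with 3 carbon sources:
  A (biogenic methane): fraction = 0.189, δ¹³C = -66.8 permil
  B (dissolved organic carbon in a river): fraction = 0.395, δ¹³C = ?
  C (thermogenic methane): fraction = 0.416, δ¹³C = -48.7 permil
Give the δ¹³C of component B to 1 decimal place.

-27.6 permil

Isotope mass balance: δ_bulk = Σ fᵢ·δᵢ.
-43.8 = 0.189×(-66.8) + 0.395×δ_B + 0.416×(-48.7)
0.395·δ_B = -43.8 − (-32.884) = -10.916
δ_B = -10.916 / 0.395 = -27.63 permil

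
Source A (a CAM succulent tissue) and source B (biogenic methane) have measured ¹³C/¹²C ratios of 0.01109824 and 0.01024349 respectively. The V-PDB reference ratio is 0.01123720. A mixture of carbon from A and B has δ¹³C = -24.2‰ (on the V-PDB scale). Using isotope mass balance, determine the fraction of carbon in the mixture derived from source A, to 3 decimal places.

δ_A = (0.01109824/0.01123720 − 1)×1000 = (0.987634 − 1)×1000 = -12.366‰
δ_B = (0.01024349/0.01123720 − 1)×1000 = (0.911570 − 1)×1000 = -88.430‰
f_A = (δ_mix − δ_B)/(δ_A − δ_B) = (-24.2 − (-88.430))/(-12.366 − (-88.430))
f_A = 64.230 / 76.064 = 0.8444

0.844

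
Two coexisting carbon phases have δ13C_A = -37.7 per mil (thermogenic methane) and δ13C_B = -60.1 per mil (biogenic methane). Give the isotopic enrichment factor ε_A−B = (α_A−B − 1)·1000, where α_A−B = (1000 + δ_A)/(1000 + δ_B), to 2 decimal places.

α_A−B = (1000 + -37.7) / (1000 + -60.1) = 962.3 / 939.9 = 1.023832
ε_A−B = (1.023832 − 1) × 1000 = 23.832 per mil
(The approximation ε ≈ δ_A − δ_B would give 22.4 per mil.)

23.83 per mil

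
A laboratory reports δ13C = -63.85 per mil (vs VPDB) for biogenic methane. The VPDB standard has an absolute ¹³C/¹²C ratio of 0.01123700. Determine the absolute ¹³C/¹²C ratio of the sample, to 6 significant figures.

R_sample = R_standard × (δ13C/1000 + 1)
R_sample = 0.01123700 × (-63.85/1000 + 1) = 0.01123700 × 0.936150
R_sample = 0.0105195

0.0105195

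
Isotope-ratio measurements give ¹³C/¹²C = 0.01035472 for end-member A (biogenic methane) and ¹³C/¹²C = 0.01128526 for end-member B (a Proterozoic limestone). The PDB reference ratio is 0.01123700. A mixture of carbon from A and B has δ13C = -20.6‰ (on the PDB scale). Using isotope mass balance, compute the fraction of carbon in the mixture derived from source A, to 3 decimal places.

0.301

δ_A = (0.01035472/0.01123700 − 1)×1000 = (0.921484 − 1)×1000 = -78.516‰
δ_B = (0.01128526/0.01123700 − 1)×1000 = (1.004295 − 1)×1000 = 4.295‰
f_A = (δ_mix − δ_B)/(δ_A − δ_B) = (-20.6 − (4.295))/(-78.516 − (4.295))
f_A = -24.895 / -82.810 = 0.3006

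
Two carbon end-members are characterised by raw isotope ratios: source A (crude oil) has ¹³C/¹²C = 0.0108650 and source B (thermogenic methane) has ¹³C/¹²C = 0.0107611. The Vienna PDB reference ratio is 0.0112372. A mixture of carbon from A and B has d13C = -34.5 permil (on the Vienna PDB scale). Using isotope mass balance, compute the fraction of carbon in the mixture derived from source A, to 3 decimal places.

0.851

δ_A = (0.0108650/0.0112372 − 1)×1000 = (0.966878 − 1)×1000 = -33.122 permil
δ_B = (0.0107611/0.0112372 − 1)×1000 = (0.957632 − 1)×1000 = -42.368 permil
f_A = (δ_mix − δ_B)/(δ_A − δ_B) = (-34.5 − (-42.368))/(-33.122 − (-42.368))
f_A = 7.868 / 9.246 = 0.8510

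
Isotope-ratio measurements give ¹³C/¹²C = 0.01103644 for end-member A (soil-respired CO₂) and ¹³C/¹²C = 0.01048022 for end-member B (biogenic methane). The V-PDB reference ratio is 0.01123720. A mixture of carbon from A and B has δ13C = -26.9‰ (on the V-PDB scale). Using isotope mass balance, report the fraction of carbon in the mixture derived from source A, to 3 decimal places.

δ_A = (0.01103644/0.01123720 − 1)×1000 = (0.982134 − 1)×1000 = -17.866‰
δ_B = (0.01048022/0.01123720 − 1)×1000 = (0.932636 − 1)×1000 = -67.364‰
f_A = (δ_mix − δ_B)/(δ_A − δ_B) = (-26.9 − (-67.364))/(-17.866 − (-67.364))
f_A = 40.464 / 49.498 = 0.8175

0.817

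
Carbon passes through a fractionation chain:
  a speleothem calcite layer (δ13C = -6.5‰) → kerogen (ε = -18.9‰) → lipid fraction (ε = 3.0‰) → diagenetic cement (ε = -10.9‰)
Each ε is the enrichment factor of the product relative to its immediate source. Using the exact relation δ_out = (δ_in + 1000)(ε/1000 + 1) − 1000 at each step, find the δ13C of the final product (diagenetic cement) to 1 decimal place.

-33.0‰

step 1: δ = (-6.50 + 1000)·(-18.9/1000 + 1) − 1000 = -25.28‰
step 2: δ = (-25.28 + 1000)·(3.0/1000 + 1) − 1000 = -22.35‰
step 3: δ = (-22.35 + 1000)·(-10.9/1000 + 1) − 1000 = -33.01‰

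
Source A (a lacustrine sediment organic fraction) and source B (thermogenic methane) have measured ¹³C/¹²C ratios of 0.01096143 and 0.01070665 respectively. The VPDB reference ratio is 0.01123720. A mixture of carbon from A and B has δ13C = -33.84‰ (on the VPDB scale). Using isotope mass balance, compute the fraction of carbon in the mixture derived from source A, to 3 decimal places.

δ_A = (0.01096143/0.01123720 − 1)×1000 = (0.975459 − 1)×1000 = -24.541‰
δ_B = (0.01070665/0.01123720 − 1)×1000 = (0.952786 − 1)×1000 = -47.214‰
f_A = (δ_mix − δ_B)/(δ_A − δ_B) = (-33.84 − (-47.214))/(-24.541 − (-47.214))
f_A = 13.374 / 22.673 = 0.5899

0.590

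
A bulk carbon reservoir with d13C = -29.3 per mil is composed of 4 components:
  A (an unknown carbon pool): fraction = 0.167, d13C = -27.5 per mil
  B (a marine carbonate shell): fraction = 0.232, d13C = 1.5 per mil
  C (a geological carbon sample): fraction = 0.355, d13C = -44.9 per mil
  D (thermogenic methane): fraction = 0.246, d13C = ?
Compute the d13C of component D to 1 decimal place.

-37.1 per mil

Isotope mass balance: δ_bulk = Σ fᵢ·δᵢ.
-29.3 = 0.167×(-27.5) + 0.232×(1.5) + 0.355×(-44.9) + 0.246×δ_D
0.246·δ_D = -29.3 − (-20.184) = -9.116
δ_D = -9.116 / 0.246 = -37.06 per mil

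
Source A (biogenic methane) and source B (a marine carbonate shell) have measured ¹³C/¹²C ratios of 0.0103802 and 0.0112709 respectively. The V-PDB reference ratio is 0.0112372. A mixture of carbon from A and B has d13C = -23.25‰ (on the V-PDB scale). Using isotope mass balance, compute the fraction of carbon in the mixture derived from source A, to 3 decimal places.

δ_A = (0.0103802/0.0112372 − 1)×1000 = (0.923735 − 1)×1000 = -76.265‰
δ_B = (0.0112709/0.0112372 − 1)×1000 = (1.002999 − 1)×1000 = 2.999‰
f_A = (δ_mix − δ_B)/(δ_A − δ_B) = (-23.25 − (2.999))/(-76.265 − (2.999))
f_A = -26.249 / -79.264 = 0.3312

0.331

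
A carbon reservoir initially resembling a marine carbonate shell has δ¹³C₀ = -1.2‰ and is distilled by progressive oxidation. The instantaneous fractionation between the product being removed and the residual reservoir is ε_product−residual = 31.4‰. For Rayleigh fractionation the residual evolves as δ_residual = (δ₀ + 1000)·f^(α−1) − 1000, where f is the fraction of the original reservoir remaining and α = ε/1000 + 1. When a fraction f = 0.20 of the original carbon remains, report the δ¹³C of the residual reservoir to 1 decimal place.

Rayleigh residual: δ_res = (δ₀ + 1000)·f^(α−1) − 1000
α = ε/1000 + 1 = 1.03140, so α − 1 = 0.03140
f^(α−1) = 0.20^(0.03140) = 0.950719
δ_res = (-1.2 + 1000) × 0.950719 − 1000 = 949.579 − 1000 = -50.42‰

-50.4‰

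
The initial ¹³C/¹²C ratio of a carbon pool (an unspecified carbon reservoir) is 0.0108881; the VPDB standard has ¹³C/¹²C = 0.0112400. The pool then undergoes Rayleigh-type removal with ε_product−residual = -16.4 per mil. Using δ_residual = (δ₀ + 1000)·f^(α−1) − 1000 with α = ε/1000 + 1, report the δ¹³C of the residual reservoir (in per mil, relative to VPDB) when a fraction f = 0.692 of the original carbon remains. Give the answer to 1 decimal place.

-25.4 per mil

δ₀ = (0.0108881/0.0112400 − 1)×1000 = (0.968692 − 1)×1000 = -31.308 per mil
α − 1 = ε/1000 = -0.0164
f^(α−1) = 0.692^(-0.0164) = 1.006056
δ_res = (-31.308 + 1000) × 1.006056 − 1000 = 974.559 − 1000 = -25.44 per mil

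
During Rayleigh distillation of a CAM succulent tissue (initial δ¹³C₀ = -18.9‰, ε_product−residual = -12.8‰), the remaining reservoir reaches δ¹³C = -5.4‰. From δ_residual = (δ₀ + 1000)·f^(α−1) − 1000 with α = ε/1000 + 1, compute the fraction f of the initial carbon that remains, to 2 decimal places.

α − 1 = ε/1000 = -0.0128
(δ_res + 1000)/(δ₀ + 1000) = (-5.4 + 1000)/(-18.9 + 1000) = 994.6/981.1 = 1.013760
f = 1.013760^(1/-0.0128) = exp(ln(1.013760)/-0.0128) = exp(0.01367/-0.0128)
f = exp(-1.0677) = 0.3438

0.34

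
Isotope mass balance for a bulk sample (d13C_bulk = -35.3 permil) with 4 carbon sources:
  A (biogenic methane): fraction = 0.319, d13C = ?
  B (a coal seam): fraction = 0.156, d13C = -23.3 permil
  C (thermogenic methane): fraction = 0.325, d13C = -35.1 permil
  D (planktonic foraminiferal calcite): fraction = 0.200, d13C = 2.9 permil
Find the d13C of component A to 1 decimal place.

Isotope mass balance: δ_bulk = Σ fᵢ·δᵢ.
-35.3 = 0.319×δ_A + 0.156×(-23.3) + 0.325×(-35.1) + 0.200×(2.9)
0.319·δ_A = -35.3 − (-14.462) = -20.838
δ_A = -20.838 / 0.319 = -65.32 permil

-65.3 permil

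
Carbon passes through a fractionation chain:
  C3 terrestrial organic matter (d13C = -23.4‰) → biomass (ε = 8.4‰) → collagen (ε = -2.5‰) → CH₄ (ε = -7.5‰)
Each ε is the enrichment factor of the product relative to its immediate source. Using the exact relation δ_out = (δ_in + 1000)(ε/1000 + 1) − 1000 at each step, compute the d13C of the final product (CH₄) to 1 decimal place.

-25.0‰

step 1: δ = (-23.40 + 1000)·(8.4/1000 + 1) − 1000 = -15.20‰
step 2: δ = (-15.20 + 1000)·(-2.5/1000 + 1) − 1000 = -17.66‰
step 3: δ = (-17.66 + 1000)·(-7.5/1000 + 1) − 1000 = -25.03‰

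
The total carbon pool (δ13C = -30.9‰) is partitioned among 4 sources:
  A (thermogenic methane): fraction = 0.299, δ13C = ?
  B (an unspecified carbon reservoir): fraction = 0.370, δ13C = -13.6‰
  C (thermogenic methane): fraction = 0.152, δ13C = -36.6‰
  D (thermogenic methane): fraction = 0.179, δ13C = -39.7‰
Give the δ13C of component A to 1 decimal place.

-44.1‰

Isotope mass balance: δ_bulk = Σ fᵢ·δᵢ.
-30.9 = 0.299×δ_A + 0.370×(-13.6) + 0.152×(-36.6) + 0.179×(-39.7)
0.299·δ_A = -30.9 − (-17.701) = -13.198
δ_A = -13.198 / 0.299 = -44.14‰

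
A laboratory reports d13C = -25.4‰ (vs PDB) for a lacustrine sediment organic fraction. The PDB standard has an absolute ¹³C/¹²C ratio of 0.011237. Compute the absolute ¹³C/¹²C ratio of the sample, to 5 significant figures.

R_sample = R_standard × (d13C/1000 + 1)
R_sample = 0.011237 × (-25.4/1000 + 1) = 0.011237 × 0.974600
R_sample = 0.0109516

0.010952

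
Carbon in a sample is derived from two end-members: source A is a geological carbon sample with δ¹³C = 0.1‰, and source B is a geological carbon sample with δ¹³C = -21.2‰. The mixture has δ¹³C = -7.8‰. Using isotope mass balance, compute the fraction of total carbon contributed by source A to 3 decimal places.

δ_mix = f_A·δ_A + (1 − f_A)·δ_B  ⇒  f_A = (δ_mix − δ_B)/(δ_A − δ_B)
f_A = (-7.8 − (-21.2)) / (0.1 − (-21.2))
f_A = 13.4 / 21.3 = 0.6291

0.629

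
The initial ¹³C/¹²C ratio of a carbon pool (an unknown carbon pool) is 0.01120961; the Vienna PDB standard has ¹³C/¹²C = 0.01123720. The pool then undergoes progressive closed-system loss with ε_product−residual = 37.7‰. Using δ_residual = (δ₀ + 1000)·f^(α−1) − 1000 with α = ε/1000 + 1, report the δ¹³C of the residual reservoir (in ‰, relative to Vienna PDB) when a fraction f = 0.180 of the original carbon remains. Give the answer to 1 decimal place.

-64.9‰

δ₀ = (0.01120961/0.01123720 − 1)×1000 = (0.997545 − 1)×1000 = -2.455‰
α − 1 = ε/1000 = 0.0377
f^(α−1) = 0.180^(0.0377) = 0.937397
δ_res = (-2.455 + 1000) × 0.937397 − 1000 = 935.096 − 1000 = -64.90‰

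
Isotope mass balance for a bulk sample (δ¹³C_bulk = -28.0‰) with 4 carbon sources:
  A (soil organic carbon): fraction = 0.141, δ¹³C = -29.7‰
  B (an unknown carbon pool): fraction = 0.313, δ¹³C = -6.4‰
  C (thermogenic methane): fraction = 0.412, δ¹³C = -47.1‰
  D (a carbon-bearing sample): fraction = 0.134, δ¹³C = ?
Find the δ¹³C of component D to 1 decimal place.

Isotope mass balance: δ_bulk = Σ fᵢ·δᵢ.
-28.0 = 0.141×(-29.7) + 0.313×(-6.4) + 0.412×(-47.1) + 0.134×δ_D
0.134·δ_D = -28.0 − (-25.596) = -2.404
δ_D = -2.404 / 0.134 = -17.94‰

-17.9‰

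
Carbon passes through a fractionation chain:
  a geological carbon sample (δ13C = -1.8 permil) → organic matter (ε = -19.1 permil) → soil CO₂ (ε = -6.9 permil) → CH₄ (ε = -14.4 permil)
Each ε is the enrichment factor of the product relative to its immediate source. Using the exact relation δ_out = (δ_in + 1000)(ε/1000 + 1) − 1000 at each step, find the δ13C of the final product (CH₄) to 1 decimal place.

step 1: δ = (-1.80 + 1000)·(-19.1/1000 + 1) − 1000 = -20.87 permil
step 2: δ = (-20.87 + 1000)·(-6.9/1000 + 1) − 1000 = -27.62 permil
step 3: δ = (-27.62 + 1000)·(-14.4/1000 + 1) − 1000 = -41.62 permil

-41.6 permil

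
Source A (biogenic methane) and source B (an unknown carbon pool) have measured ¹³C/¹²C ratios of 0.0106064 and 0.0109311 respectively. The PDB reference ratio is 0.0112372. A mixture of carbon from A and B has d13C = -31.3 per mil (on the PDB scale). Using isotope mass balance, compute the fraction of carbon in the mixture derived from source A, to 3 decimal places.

δ_A = (0.0106064/0.0112372 − 1)×1000 = (0.943865 − 1)×1000 = -56.135 per mil
δ_B = (0.0109311/0.0112372 − 1)×1000 = (0.972760 − 1)×1000 = -27.240 per mil
f_A = (δ_mix − δ_B)/(δ_A − δ_B) = (-31.3 − (-27.240))/(-56.135 − (-27.240))
f_A = -4.060 / -28.895 = 0.1405

0.141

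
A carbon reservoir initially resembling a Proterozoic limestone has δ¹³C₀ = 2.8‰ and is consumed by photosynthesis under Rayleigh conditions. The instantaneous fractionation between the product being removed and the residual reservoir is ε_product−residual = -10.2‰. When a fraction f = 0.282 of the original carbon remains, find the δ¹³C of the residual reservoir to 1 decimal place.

Rayleigh residual: δ_res = (δ₀ + 1000)·f^(α−1) − 1000
α = ε/1000 + 1 = 0.98980, so α − 1 = -0.01020
f^(α−1) = 0.282^(-0.01020) = 1.012995
δ_res = (2.8 + 1000) × 1.012995 − 1000 = 1015.832 − 1000 = 15.83‰

15.8‰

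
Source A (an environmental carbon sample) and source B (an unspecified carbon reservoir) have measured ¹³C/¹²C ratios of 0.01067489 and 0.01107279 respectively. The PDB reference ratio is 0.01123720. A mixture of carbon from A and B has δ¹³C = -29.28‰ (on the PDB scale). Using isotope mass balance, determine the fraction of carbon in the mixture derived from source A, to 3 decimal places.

δ_A = (0.01067489/0.01123720 − 1)×1000 = (0.949960 − 1)×1000 = -50.040‰
δ_B = (0.01107279/0.01123720 − 1)×1000 = (0.985369 − 1)×1000 = -14.631‰
f_A = (δ_mix − δ_B)/(δ_A − δ_B) = (-29.28 − (-14.631))/(-50.040 − (-14.631))
f_A = -14.649 / -35.409 = 0.4137

0.414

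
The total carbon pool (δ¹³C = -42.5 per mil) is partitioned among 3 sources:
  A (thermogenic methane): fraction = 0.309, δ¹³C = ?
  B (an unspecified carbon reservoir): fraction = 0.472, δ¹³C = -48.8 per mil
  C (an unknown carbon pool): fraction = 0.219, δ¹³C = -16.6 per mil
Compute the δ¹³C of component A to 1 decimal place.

-51.2 per mil

Isotope mass balance: δ_bulk = Σ fᵢ·δᵢ.
-42.5 = 0.309×δ_A + 0.472×(-48.8) + 0.219×(-16.6)
0.309·δ_A = -42.5 − (-26.669) = -15.831
δ_A = -15.831 / 0.309 = -51.23 per mil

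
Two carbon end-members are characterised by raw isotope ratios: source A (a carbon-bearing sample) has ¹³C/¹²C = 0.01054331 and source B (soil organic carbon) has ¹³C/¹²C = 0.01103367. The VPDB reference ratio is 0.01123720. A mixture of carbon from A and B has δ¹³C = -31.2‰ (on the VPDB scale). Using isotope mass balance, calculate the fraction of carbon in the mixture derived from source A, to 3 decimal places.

δ_A = (0.01054331/0.01123720 − 1)×1000 = (0.938251 − 1)×1000 = -61.749‰
δ_B = (0.01103367/0.01123720 − 1)×1000 = (0.981888 − 1)×1000 = -18.112‰
f_A = (δ_mix − δ_B)/(δ_A − δ_B) = (-31.2 − (-18.112))/(-61.749 − (-18.112))
f_A = -13.088 / -43.637 = 0.2999

0.300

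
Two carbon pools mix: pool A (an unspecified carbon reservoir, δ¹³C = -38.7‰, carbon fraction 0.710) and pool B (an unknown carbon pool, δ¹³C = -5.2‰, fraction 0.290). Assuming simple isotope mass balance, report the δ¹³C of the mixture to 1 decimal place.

δ_mix = f_A·δ_A + f_B·δ_B
δ_mix = 0.710 × (-38.7) + 0.290 × (-5.2)
δ_mix = -27.48 + -1.51 = -28.98‰

-29.0‰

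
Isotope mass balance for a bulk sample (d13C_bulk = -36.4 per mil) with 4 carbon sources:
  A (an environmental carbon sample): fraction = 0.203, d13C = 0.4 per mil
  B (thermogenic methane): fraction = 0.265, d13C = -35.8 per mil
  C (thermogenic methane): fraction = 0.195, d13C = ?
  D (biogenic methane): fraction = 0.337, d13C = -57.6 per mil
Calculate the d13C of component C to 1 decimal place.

Isotope mass balance: δ_bulk = Σ fᵢ·δᵢ.
-36.4 = 0.203×(0.4) + 0.265×(-35.8) + 0.195×δ_C + 0.337×(-57.6)
0.195·δ_C = -36.4 − (-28.817) = -7.583
δ_C = -7.583 / 0.195 = -38.89 per mil

-38.9 per mil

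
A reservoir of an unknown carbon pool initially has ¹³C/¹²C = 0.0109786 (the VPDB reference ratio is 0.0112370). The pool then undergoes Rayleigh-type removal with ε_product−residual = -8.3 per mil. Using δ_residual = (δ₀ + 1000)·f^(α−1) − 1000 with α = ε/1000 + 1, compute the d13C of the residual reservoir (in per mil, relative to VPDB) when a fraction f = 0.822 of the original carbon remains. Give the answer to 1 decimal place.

-21.4 per mil

δ₀ = (0.0109786/0.0112370 − 1)×1000 = (0.977005 − 1)×1000 = -22.995 per mil
α − 1 = ε/1000 = -0.0083
f^(α−1) = 0.822^(-0.0083) = 1.001628
δ_res = (-22.995 + 1000) × 1.001628 − 1000 = 978.595 − 1000 = -21.40 per mil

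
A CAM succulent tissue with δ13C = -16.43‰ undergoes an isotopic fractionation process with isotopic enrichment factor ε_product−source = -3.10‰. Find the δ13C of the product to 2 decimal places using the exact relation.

To first order, δ_product ≈ δ_source + ε = -19.53‰.
Exactly, δ_product = (δ_source + 1000)·(ε/1000 + 1) − 1000.
δ_product = (-16.43 + 1000) × (-3.10/1000 + 1) − 1000
δ_product = -19.479‰

-19.48‰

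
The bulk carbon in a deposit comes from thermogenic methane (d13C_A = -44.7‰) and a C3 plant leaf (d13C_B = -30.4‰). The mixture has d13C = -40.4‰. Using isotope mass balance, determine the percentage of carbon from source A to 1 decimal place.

69.9%

δ_mix = f_A·δ_A + (1 − f_A)·δ_B  ⇒  f_A = (δ_mix − δ_B)/(δ_A − δ_B)
f_A = (-40.4 − (-30.4)) / (-44.7 − (-30.4))
f_A = -10.0 / -14.3 = 0.6993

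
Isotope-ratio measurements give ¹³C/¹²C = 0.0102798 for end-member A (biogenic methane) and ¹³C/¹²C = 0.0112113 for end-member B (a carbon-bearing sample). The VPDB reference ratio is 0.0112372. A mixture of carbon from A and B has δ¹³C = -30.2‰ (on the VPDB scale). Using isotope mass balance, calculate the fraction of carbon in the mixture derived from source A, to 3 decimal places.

0.337

δ_A = (0.0102798/0.0112372 − 1)×1000 = (0.914801 − 1)×1000 = -85.199‰
δ_B = (0.0112113/0.0112372 − 1)×1000 = (0.997695 − 1)×1000 = -2.305‰
f_A = (δ_mix − δ_B)/(δ_A − δ_B) = (-30.2 − (-2.305))/(-85.199 − (-2.305))
f_A = -27.895 / -82.894 = 0.3365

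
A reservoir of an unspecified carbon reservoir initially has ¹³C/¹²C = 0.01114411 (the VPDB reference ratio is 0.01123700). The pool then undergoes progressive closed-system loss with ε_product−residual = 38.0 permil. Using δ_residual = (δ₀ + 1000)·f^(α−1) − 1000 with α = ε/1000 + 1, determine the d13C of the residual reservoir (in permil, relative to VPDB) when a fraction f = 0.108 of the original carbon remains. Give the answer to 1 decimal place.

-88.7 permil

δ₀ = (0.01114411/0.01123700 − 1)×1000 = (0.991734 − 1)×1000 = -8.266 permil
α − 1 = ε/1000 = 0.0380
f^(α−1) = 0.108^(0.0380) = 0.918904
δ_res = (-8.266 + 1000) × 0.918904 − 1000 = 911.308 − 1000 = -88.69 permil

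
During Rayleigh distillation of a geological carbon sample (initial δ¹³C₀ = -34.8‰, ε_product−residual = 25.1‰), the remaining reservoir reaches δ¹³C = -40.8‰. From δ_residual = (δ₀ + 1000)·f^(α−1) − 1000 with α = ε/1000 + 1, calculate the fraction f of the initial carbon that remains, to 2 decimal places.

0.78

α − 1 = ε/1000 = 0.0251
(δ_res + 1000)/(δ₀ + 1000) = (-40.8 + 1000)/(-34.8 + 1000) = 959.2/965.2 = 0.993784
f = 0.993784^(1/0.0251) = exp(ln(0.993784)/0.0251) = exp(-0.00624/0.0251)
f = exp(-0.2484) = 0.7800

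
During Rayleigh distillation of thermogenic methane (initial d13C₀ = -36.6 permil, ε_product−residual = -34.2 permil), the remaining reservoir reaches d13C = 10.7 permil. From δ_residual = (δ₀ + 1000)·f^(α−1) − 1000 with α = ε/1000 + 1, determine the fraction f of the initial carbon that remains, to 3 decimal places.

0.246

α − 1 = ε/1000 = -0.0342
(δ_res + 1000)/(δ₀ + 1000) = (10.7 + 1000)/(-36.6 + 1000) = 1010.7/963.4 = 1.049097
f = 1.049097^(1/-0.0342) = exp(ln(1.049097)/-0.0342) = exp(0.04793/-0.0342)
f = exp(-1.4015) = 0.2462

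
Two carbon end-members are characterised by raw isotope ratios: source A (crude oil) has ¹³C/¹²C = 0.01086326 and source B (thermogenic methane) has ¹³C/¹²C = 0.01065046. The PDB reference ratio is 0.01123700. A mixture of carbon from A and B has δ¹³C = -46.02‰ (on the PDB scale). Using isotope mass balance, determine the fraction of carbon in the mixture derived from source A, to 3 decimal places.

0.326

δ_A = (0.01086326/0.01123700 − 1)×1000 = (0.966740 − 1)×1000 = -33.260‰
δ_B = (0.01065046/0.01123700 − 1)×1000 = (0.947803 − 1)×1000 = -52.197‰
f_A = (δ_mix − δ_B)/(δ_A − δ_B) = (-46.02 − (-52.197))/(-33.260 − (-52.197))
f_A = 6.177 / 18.937 = 0.3262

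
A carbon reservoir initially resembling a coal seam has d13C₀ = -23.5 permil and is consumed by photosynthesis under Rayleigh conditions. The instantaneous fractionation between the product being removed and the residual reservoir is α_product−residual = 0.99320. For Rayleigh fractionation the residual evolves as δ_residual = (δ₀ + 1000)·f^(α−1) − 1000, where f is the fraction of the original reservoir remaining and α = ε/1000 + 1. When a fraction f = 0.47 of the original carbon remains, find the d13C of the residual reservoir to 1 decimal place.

Rayleigh residual: δ_res = (δ₀ + 1000)·f^(α−1) − 1000
α − 1 = -0.00680
f^(α−1) = 0.47^(-0.00680) = 1.005147
δ_res = (-23.5 + 1000) × 1.005147 − 1000 = 981.526 − 1000 = -18.47 permil

-18.5 permil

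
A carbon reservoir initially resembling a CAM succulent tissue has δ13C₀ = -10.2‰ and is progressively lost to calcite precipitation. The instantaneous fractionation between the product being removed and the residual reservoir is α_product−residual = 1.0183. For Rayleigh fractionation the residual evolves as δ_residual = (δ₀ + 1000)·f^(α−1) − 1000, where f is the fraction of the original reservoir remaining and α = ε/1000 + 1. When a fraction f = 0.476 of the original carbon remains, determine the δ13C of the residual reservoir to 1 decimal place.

Rayleigh residual: δ_res = (δ₀ + 1000)·f^(α−1) − 1000
α − 1 = 0.01830
f^(α−1) = 0.476^(0.01830) = 0.986507
δ_res = (-10.2 + 1000) × 0.986507 − 1000 = 976.445 − 1000 = -23.56‰

-23.6‰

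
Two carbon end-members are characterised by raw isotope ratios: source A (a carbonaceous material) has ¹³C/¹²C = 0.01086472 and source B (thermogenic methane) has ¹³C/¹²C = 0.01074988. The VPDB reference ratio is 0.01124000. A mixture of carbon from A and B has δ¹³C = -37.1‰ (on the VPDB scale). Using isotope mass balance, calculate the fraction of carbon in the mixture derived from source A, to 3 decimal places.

δ_A = (0.01086472/0.01124000 − 1)×1000 = (0.966612 − 1)×1000 = -33.388‰
δ_B = (0.01074988/0.01124000 − 1)×1000 = (0.956395 − 1)×1000 = -43.605‰
f_A = (δ_mix − δ_B)/(δ_A − δ_B) = (-37.1 − (-43.605))/(-33.388 − (-43.605))
f_A = 6.505 / 10.217 = 0.6367

0.637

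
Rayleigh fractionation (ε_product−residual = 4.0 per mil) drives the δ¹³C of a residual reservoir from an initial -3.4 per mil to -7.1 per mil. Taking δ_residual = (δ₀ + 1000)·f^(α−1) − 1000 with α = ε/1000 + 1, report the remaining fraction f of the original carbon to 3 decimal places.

α − 1 = ε/1000 = 0.0040
(δ_res + 1000)/(δ₀ + 1000) = (-7.1 + 1000)/(-3.4 + 1000) = 992.9/996.6 = 0.996287
f = 0.996287^(1/0.0040) = exp(ln(0.996287)/0.0040) = exp(-0.00372/0.0040)
f = exp(-0.9299) = 0.3946

0.395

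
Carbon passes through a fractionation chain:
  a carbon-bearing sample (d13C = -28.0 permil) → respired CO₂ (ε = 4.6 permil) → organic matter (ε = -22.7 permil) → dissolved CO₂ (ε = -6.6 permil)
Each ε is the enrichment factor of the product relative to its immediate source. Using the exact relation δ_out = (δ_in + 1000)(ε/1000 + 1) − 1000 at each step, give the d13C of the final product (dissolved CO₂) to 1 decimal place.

step 1: δ = (-28.00 + 1000)·(4.6/1000 + 1) − 1000 = -23.53 permil
step 2: δ = (-23.53 + 1000)·(-22.7/1000 + 1) − 1000 = -45.69 permil
step 3: δ = (-45.69 + 1000)·(-6.6/1000 + 1) − 1000 = -51.99 permil

-52.0 permil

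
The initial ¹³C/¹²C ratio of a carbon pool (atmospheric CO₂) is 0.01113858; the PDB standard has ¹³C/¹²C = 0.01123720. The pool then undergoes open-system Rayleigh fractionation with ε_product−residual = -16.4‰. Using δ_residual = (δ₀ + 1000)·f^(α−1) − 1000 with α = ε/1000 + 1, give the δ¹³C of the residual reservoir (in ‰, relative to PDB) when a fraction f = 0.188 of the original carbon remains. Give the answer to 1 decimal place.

18.8‰

δ₀ = (0.01113858/0.01123720 − 1)×1000 = (0.991224 − 1)×1000 = -8.776‰
α − 1 = ε/1000 = -0.0164
f^(α−1) = 0.188^(-0.0164) = 1.027789
δ_res = (-8.776 + 1000) × 1.027789 − 1000 = 1018.769 − 1000 = 18.77‰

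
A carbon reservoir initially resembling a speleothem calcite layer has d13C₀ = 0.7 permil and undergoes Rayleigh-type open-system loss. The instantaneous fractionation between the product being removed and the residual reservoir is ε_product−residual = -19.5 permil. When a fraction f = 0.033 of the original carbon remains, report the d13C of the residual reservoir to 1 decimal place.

Rayleigh residual: δ_res = (δ₀ + 1000)·f^(α−1) − 1000
α = ε/1000 + 1 = 0.98050, so α − 1 = -0.01950
f^(α−1) = 0.033^(-0.01950) = 1.068782
δ_res = (0.7 + 1000) × 1.068782 − 1000 = 1069.530 − 1000 = 69.53 permil

69.5 permil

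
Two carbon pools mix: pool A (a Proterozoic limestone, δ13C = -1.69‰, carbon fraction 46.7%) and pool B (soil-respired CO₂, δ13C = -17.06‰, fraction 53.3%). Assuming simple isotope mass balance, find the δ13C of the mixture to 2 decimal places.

δ_mix = f_A·δ_A + f_B·δ_B
δ_mix = 0.467 × (-1.69) + 0.533 × (-17.06)
δ_mix = -0.789 + -9.093 = -9.882‰

-9.88‰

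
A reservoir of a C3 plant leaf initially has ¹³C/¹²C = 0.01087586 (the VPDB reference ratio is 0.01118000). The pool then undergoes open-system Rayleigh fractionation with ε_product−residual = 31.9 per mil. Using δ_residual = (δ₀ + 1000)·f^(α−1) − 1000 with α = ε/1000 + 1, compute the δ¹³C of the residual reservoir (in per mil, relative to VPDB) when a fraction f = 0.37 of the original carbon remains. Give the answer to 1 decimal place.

δ₀ = (0.01087586/0.01118000 − 1)×1000 = (0.972796 − 1)×1000 = -27.204 per mil
α − 1 = ε/1000 = 0.0319
f^(α−1) = 0.37^(0.0319) = 0.968781
δ_res = (-27.204 + 1000) × 0.968781 − 1000 = 942.426 − 1000 = -57.57 per mil

-57.6 per mil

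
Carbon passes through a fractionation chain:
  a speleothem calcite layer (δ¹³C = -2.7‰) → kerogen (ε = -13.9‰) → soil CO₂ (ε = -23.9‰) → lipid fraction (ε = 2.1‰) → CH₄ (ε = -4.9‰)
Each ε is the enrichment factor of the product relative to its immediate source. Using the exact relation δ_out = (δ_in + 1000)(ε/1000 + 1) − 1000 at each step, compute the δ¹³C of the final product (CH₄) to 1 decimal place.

step 1: δ = (-2.70 + 1000)·(-13.9/1000 + 1) − 1000 = -16.56‰
step 2: δ = (-16.56 + 1000)·(-23.9/1000 + 1) − 1000 = -40.07‰
step 3: δ = (-40.07 + 1000)·(2.1/1000 + 1) − 1000 = -38.05‰
step 4: δ = (-38.05 + 1000)·(-4.9/1000 + 1) − 1000 = -42.76‰

-42.8‰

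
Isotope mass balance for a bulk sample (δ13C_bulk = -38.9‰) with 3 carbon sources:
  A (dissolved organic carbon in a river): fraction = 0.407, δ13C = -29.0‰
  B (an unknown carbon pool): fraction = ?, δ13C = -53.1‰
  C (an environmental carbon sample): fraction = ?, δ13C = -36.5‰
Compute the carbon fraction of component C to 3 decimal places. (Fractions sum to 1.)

0.265

Let f_C and f_B be the unknown fractions; fractions sum to 1 so f_C + f_B = 0.593.
Mass balance: Σ fᵢ·δᵢ = δ_bulk ⇒ f_C·(-36.5) + f_B·(-53.1) = -38.9 − (-11.803) = -27.097
Substitute f_B = 0.593 − f_C:
f_C·(-36.5 − -53.1) = -27.097 − 0.593×(-53.1) = 4.391
f_C = 4.391 / 16.6 = 0.2645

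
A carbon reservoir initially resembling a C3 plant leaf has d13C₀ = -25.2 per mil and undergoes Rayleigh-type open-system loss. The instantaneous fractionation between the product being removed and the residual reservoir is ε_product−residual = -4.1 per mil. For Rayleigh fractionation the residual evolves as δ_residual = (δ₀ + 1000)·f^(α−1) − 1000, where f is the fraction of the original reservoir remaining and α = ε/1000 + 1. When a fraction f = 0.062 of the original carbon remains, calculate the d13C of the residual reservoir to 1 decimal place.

Rayleigh residual: δ_res = (δ₀ + 1000)·f^(α−1) − 1000
α = ε/1000 + 1 = 0.99590, so α − 1 = -0.00410
f^(α−1) = 0.062^(-0.00410) = 1.011466
δ_res = (-25.2 + 1000) × 1.011466 − 1000 = 985.977 − 1000 = -14.02 per mil

-14.0 per mil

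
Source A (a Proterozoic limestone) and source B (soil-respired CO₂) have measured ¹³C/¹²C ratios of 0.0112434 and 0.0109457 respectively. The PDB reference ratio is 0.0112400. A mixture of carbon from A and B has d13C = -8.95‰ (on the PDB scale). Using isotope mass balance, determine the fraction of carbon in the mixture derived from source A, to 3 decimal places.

δ_A = (0.0112434/0.0112400 − 1)×1000 = (1.000302 − 1)×1000 = 0.302‰
δ_B = (0.0109457/0.0112400 − 1)×1000 = (0.973817 − 1)×1000 = -26.183‰
f_A = (δ_mix − δ_B)/(δ_A − δ_B) = (-8.95 − (-26.183))/(0.302 − (-26.183))
f_A = 17.233 / 26.486 = 0.6507

0.651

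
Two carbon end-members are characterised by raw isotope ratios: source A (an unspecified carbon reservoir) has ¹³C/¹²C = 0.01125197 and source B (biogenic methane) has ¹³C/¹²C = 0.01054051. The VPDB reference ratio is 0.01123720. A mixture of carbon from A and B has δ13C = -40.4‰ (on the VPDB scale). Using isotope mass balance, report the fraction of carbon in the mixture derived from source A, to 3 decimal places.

δ_A = (0.01125197/0.01123720 − 1)×1000 = (1.001314 − 1)×1000 = 1.314‰
δ_B = (0.01054051/0.01123720 − 1)×1000 = (0.938001 − 1)×1000 = -61.999‰
f_A = (δ_mix − δ_B)/(δ_A − δ_B) = (-40.4 − (-61.999))/(1.314 − (-61.999))
f_A = 21.599 / 63.313 = 0.3411

0.341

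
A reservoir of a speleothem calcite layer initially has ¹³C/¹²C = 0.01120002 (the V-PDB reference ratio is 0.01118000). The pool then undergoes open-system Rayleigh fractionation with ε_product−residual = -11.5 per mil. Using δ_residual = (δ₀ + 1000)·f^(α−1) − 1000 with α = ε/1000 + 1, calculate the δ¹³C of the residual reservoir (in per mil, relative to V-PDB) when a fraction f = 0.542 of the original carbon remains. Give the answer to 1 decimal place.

δ₀ = (0.01120002/0.01118000 − 1)×1000 = (1.001791 − 1)×1000 = 1.791 per mil
α − 1 = ε/1000 = -0.0115
f^(α−1) = 0.542^(-0.0115) = 1.007068
δ_res = (1.791 + 1000) × 1.007068 − 1000 = 1008.872 − 1000 = 8.87 per mil

8.9 per mil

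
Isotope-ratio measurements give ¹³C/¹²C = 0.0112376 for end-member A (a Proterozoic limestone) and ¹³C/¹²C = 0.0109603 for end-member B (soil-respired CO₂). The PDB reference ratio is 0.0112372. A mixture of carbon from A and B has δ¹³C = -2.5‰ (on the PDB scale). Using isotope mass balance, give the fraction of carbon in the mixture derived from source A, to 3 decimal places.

0.897

δ_A = (0.0112376/0.0112372 − 1)×1000 = (1.000036 − 1)×1000 = 0.036‰
δ_B = (0.0109603/0.0112372 − 1)×1000 = (0.975359 − 1)×1000 = -24.641‰
f_A = (δ_mix − δ_B)/(δ_A − δ_B) = (-2.5 − (-24.641))/(0.036 − (-24.641))
f_A = 22.141 / 24.677 = 0.8972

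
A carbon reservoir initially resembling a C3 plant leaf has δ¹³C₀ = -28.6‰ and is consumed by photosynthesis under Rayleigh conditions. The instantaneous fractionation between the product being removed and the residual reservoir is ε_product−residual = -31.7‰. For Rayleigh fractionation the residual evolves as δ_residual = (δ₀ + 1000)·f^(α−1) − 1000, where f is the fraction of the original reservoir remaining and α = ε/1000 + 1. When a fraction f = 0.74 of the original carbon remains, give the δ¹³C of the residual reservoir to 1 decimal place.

Rayleigh residual: δ_res = (δ₀ + 1000)·f^(α−1) − 1000
α = ε/1000 + 1 = 0.96830, so α − 1 = -0.03170
f^(α−1) = 0.74^(-0.03170) = 1.009591
δ_res = (-28.6 + 1000) × 1.009591 − 1000 = 980.716 − 1000 = -19.28‰

-19.3‰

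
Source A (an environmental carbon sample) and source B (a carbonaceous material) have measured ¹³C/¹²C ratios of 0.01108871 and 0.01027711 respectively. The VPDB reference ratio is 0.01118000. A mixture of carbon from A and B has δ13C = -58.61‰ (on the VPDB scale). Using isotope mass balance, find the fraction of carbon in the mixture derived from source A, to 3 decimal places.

δ_A = (0.01108871/0.01118000 − 1)×1000 = (0.991835 − 1)×1000 = -8.165‰
δ_B = (0.01027711/0.01118000 − 1)×1000 = (0.919241 − 1)×1000 = -80.759‰
f_A = (δ_mix − δ_B)/(δ_A − δ_B) = (-58.61 − (-80.759))/(-8.165 − (-80.759))
f_A = 22.149 / 72.594 = 0.3051

0.305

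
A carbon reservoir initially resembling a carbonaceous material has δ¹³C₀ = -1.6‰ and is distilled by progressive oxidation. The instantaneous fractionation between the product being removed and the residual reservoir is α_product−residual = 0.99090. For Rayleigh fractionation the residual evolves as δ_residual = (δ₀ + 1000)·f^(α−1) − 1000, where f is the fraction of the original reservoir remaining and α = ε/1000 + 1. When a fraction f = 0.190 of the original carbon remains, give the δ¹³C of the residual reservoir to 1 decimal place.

13.6‰

Rayleigh residual: δ_res = (δ₀ + 1000)·f^(α−1) − 1000
α − 1 = -0.00910
f^(α−1) = 0.190^(-0.00910) = 1.015227
δ_res = (-1.6 + 1000) × 1.015227 − 1000 = 1013.603 − 1000 = 13.60‰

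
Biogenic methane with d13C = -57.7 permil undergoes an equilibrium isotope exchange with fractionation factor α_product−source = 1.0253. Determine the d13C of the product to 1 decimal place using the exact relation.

-33.9 permil

δ_product = (δ_source + 1000)·α − 1000
δ_product = (-57.7 + 1000) × 1.0253 − 1000
δ_product = 966.140 − 1000 = -33.86 permil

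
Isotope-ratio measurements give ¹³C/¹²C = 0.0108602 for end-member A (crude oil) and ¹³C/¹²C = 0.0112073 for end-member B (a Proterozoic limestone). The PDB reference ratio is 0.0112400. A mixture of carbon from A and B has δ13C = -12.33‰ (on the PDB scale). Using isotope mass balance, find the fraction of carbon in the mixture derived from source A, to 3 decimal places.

0.305

δ_A = (0.0108602/0.0112400 − 1)×1000 = (0.966210 − 1)×1000 = -33.790‰
δ_B = (0.0112073/0.0112400 − 1)×1000 = (0.997091 − 1)×1000 = -2.909‰
f_A = (δ_mix − δ_B)/(δ_A − δ_B) = (-12.33 − (-2.909))/(-33.790 − (-2.909))
f_A = -9.421 / -30.881 = 0.3051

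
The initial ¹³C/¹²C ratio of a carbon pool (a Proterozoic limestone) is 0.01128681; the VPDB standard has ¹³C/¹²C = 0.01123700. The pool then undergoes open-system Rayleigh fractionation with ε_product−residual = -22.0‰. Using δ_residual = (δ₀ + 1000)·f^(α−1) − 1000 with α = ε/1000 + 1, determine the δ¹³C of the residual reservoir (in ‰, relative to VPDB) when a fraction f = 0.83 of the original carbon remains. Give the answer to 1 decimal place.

8.6‰

δ₀ = (0.01128681/0.01123700 − 1)×1000 = (1.004433 − 1)×1000 = 4.433‰
α − 1 = ε/1000 = -0.0220
f^(α−1) = 0.83^(-0.0220) = 1.004108
δ_res = (4.433 + 1000) × 1.004108 − 1000 = 1008.559 − 1000 = 8.56‰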